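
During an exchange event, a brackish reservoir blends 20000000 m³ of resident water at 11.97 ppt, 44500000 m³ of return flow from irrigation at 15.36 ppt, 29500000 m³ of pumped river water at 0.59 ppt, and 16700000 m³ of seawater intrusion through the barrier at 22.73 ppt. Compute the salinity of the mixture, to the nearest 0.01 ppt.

11.92 ppt

Weighted by volume,
salt = 20,000,000×11.97 + 44,500,000×15.36 + 29,500,000×0.59 + 16,700,000×22.73 = 239,400,000 + 683,520,000 + 17,405,000 + 379,591,000 = 1,319,916,000
volume = 20,000,000 + 44,500,000 + 29,500,000 + 16,700,000 = 110,700,000 m³
S = 1,319,916,000 / 110,700,000 = 11.9234 ppt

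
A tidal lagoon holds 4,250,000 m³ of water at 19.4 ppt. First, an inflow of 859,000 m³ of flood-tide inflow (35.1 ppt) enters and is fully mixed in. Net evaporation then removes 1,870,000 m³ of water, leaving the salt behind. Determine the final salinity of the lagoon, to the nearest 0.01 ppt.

After mixing: salt = 4,250,000×19.4 + 859,000×35.1 = 112,600,900; volume = 5,109,000 m³
After evaporation: salt unchanged = 112,600,900; volume = 5,109,000 − 1,870,000 = 3,239,000 m³
S = 112,600,900 / 3,239,000 = 34.7641 ppt

34.76 ppt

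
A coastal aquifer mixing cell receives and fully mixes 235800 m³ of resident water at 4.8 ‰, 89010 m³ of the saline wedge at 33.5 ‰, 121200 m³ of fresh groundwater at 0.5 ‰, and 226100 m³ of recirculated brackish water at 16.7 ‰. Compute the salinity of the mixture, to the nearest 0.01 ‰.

11.83 ‰

Mass of salt is conserved:
salt = 235,800×4.8 + 89,010×33.5 + 121,200×0.5 + 226,100×16.7 = 1,131,840 + 2,981,835 + 60,600 + 3,775,870 = 7,950,145
volume = 235,800 + 89,010 + 121,200 + 226,100 = 672,110 m³
S = 7,950,145 / 672,110 = 11.8286 ‰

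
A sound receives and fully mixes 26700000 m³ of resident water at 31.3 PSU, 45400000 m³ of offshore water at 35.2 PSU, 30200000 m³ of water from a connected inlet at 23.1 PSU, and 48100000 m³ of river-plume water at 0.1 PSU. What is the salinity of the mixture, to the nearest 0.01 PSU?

By conservation of dissolved salt,
salt = 26,700,000×31.3 + 45,400,000×35.2 + 30,200,000×23.1 + 48,100,000×0.1 = 835,710,000 + 1,598,080,000 + 697,620,000 + 4,810,000 = 3,136,220,000
volume = 26,700,000 + 45,400,000 + 30,200,000 + 48,100,000 = 150,400,000 m³
S = 3,136,220,000 / 150,400,000 = 20.8525 PSU

20.85 PSU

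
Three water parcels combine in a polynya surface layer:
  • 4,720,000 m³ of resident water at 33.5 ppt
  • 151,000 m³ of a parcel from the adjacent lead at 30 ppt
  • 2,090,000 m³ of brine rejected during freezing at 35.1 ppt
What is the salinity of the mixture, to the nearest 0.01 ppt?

33.90 ppt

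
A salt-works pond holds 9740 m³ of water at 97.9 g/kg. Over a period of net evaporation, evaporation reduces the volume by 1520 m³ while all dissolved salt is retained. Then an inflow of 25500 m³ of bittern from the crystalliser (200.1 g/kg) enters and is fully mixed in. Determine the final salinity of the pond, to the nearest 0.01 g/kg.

After evaporation: salt = 9,740×97.9 = 953,546; volume = 9,740 − 1,520 = 8,220 m³
After mixing: salt = 953,546 + 25,500×200.1 = 6,056,096; volume = 8,220 + 25,500 = 33,720 m³
S = 6,056,096 / 33,720 = 179.5995 g/kg

179.60 g/kg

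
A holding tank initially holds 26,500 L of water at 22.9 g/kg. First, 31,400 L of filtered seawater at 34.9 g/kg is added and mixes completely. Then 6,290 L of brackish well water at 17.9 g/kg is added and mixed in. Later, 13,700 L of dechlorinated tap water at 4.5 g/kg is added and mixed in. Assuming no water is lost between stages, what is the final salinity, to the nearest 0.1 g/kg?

24.1 g/kg

By conservation of dissolved salt,
Initial salt = 26,500×22.9 = 606,850
After stage 1: salt = 606,850 + 31,400×34.9 = 1,702,710; volume = 57,900 L; S = 29.408 g/kg
After stage 2: salt = 1,702,710 + 6,290×17.9 = 1,815,301; volume = 64,190 L; S = 28.28 g/kg
After stage 3: salt = 1,815,301 + 13,700×4.5 = 1,876,951; volume = 77,890 L
S = 1,876,951 / 77,890 = 24.0975 g/kg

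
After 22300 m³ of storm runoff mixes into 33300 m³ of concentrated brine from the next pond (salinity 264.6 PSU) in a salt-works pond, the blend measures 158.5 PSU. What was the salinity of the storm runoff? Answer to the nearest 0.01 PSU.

0.06 PSU

Salt balance: 33,300×264.6 + 22,300×S = 55,600×158.5
8,811,180 + 22,300·S = 8,812,600
S = (8,812,600 − 8,811,180) / 22,300 = 0.0637 PSU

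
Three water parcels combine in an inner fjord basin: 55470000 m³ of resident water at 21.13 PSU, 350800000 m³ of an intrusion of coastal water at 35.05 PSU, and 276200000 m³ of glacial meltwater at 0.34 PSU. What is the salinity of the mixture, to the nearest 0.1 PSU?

19.9 PSU

Weighted by volume,
salt = 55,470,000×21.13 + 350,800,000×35.05 + 276,200,000×0.34 = 1,172,081,100 + 12,295,540,000 + 93,908,000 = 13,561,529,100
volume = 55,470,000 + 350,800,000 + 276,200,000 = 682,470,000 m³
S = 13,561,529,100 / 682,470,000 = 19.871 PSU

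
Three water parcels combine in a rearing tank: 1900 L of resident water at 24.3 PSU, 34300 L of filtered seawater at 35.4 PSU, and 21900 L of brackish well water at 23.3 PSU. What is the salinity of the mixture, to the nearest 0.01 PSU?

By conservation of dissolved salt,
salt = 1,900×24.3 + 34,300×35.4 + 21,900×23.3 = 46,170 + 1,214,220 + 510,270 = 1,770,660
volume = 1,900 + 34,300 + 21,900 = 58,100 L
S = 1,770,660 / 58,100 = 30.4761 PSU

30.48 PSU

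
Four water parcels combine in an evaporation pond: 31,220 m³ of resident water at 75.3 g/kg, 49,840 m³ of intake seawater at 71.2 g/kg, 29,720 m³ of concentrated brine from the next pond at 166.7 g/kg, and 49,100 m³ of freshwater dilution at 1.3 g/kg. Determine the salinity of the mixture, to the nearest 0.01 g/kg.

Mass of salt is conserved:
salt = 31,220×75.3 + 49,840×71.2 + 29,720×166.7 + 49,100×1.3 = 2,350,866 + 3,548,608 + 4,954,324 + 63,830 = 10,917,628
volume = 31,220 + 49,840 + 29,720 + 49,100 = 159,880 m³
S = 10,917,628 / 159,880 = 68.2864 g/kg

68.29 g/kg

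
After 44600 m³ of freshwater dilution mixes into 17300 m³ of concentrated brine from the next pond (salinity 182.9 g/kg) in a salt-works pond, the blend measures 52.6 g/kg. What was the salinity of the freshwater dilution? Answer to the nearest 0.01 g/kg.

Salt balance: 17,300×182.9 + 44,600×S = 61,900×52.6
3,164,170 + 44,600·S = 3,255,940
S = (3,255,940 − 3,164,170) / 44,600 = 2.0576 g/kg

2.06 g/kg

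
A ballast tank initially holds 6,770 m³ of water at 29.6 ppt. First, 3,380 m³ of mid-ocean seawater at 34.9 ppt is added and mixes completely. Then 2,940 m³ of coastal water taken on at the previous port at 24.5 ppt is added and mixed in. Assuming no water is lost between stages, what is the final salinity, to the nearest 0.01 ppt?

Conserving salt mass:
Initial salt = 6,770×29.6 = 200,392
After stage 1: salt = 200,392 + 3,380×34.9 = 318,354; volume = 10,150 m³; S = 31.365 ppt
After stage 2: salt = 318,354 + 2,940×24.5 = 390,384; volume = 13,090 m³
S = 390,384 / 13,090 = 29.8231 ppt

29.82 ppt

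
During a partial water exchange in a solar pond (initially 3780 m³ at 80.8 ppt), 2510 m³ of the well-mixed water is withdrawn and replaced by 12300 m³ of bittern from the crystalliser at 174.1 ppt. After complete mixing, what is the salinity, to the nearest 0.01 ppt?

165.37 ppt

Remaining after removal: 1,270 m³ at 80.8 ppt (salt = 102,616)
After addition: salt = 102,616 + 12,300×174.1 = 2,244,046; volume = 13,570 m³
S = 2,244,046 / 13,570 = 165.3682 ppt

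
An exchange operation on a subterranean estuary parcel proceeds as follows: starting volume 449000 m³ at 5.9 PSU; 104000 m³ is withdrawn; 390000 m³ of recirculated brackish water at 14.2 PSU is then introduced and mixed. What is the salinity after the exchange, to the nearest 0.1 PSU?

Remaining after removal: 345,000 m³ at 5.9 PSU (salt = 2,035,500)
After addition: salt = 2,035,500 + 390,000×14.2 = 7,573,500; volume = 735,000 m³
S = 7,573,500 / 735,000 = 10.3041 PSU

10.3 PSU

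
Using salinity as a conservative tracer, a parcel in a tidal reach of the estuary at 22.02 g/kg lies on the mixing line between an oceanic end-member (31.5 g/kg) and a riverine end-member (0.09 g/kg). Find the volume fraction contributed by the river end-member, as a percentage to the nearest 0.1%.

Let f be the freshwater fraction. Salt balance per unit volume:
f×0.09 + (1−f)×31.5 = 22.02
f = (31.5 − 22.02) / (31.5 − 0.09) = 9.48/31.41 = 0.3018

30.2%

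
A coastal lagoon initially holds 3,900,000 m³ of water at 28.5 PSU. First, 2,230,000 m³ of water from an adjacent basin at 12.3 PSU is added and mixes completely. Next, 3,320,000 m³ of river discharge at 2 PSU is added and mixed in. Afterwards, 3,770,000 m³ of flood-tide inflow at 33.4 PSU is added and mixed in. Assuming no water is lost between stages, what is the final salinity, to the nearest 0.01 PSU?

Conserving salt mass:
Initial salt = 3,900,000×28.5 = 111,150,000
After stage 1: salt = 111,150,000 + 2,230,000×12.3 = 138,579,000; volume = 6,130,000 m³; S = 22.607 PSU
After stage 2: salt = 138,579,000 + 3,320,000×2 = 145,219,000; volume = 9,450,000 m³; S = 15.367 PSU
After stage 3: salt = 145,219,000 + 3,770,000×33.4 = 271,137,000; volume = 13,220,000 m³
S = 271,137,000 / 13,220,000 = 20.5096 PSU

20.51 PSU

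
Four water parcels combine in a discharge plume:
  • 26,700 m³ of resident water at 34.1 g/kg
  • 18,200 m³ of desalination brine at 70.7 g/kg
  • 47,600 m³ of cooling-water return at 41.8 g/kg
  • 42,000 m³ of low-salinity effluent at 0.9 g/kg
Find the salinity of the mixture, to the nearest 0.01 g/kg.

31.41 g/kg

By conservation of dissolved salt,
salt = 26,700×34.1 + 18,200×70.7 + 47,600×41.8 + 42,000×0.9 = 910,470 + 1,286,740 + 1,989,680 + 37,800 = 4,224,690
volume = 26,700 + 18,200 + 47,600 + 42,000 = 134,500 m³
S = 4,224,690 / 134,500 = 31.4103 g/kg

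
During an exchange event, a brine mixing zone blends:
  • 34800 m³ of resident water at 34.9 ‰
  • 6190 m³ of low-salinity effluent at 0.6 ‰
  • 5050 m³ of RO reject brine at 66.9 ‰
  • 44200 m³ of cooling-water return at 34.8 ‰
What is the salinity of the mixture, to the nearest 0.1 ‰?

Weighted by volume,
salt = 34,800×34.9 + 6,190×0.6 + 5,050×66.9 + 44,200×34.8 = 1,214,520 + 3,714 + 337,845 + 1,538,160 = 3,094,239
volume = 34,800 + 6,190 + 5,050 + 44,200 = 90,240 m³
S = 3,094,239 / 90,240 = 34.289 ‰

34.3 ‰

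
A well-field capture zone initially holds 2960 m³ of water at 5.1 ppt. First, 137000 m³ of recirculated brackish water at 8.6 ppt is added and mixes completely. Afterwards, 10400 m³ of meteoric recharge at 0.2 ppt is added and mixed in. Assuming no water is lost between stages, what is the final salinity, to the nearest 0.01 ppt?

7.95 ppt

Mass of salt is conserved:
Initial salt = 2,960×5.1 = 15,096
After stage 1: salt = 15,096 + 137,000×8.6 = 1,193,296; volume = 139,960 m³; S = 8.526 ppt
After stage 2: salt = 1,193,296 + 10,400×0.2 = 1,195,376; volume = 150,360 m³
S = 1,195,376 / 150,360 = 7.9501 ppt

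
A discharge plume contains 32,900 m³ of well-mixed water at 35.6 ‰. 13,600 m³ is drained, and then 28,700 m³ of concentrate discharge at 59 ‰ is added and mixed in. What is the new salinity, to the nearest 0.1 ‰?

49.6 ‰

Remaining after removal: 19,300 m³ at 35.6 ‰ (salt = 687,080)
After addition: salt = 687,080 + 28,700×59 = 2,380,380; volume = 48,000 m³
S = 2,380,380 / 48,000 = 49.5913 ‰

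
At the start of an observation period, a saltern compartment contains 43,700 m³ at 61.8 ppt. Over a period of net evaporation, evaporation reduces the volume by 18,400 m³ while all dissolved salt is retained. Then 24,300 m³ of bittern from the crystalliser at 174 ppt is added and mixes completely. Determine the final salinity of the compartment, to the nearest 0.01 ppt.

139.69 ppt

After evaporation: salt = 43,700×61.8 = 2,700,660; volume = 43,700 − 18,400 = 25,300 m³
After mixing: salt = 2,700,660 + 24,300×174 = 6,928,860; volume = 25,300 + 24,300 = 49,600 m³
S = 6,928,860 / 49,600 = 139.6948 ppt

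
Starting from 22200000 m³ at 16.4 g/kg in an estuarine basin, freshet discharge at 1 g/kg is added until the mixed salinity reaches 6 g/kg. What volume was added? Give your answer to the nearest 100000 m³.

Salt balance: 22,200,000×16.4 + V×1 = (22,200,000+V)×6
364,080,000 + 1V = 133,200,000 + 6V
230,880,000 = 5V
V = 46,176,000 m³

46200000 m³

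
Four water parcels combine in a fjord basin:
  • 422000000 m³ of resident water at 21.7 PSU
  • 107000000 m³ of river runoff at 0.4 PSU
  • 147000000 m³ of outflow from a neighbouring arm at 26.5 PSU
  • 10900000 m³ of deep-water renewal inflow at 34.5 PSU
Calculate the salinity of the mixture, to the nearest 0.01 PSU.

19.61 PSU

Total salt / total volume:
salt = 422,000,000×21.7 + 107,000,000×0.4 + 147,000,000×26.5 + 10,900,000×34.5 = 9,157,400,000 + 42,800,000 + 3,895,500,000 + 376,050,000 = 13,471,750,000
volume = 422,000,000 + 107,000,000 + 147,000,000 + 10,900,000 = 686,900,000 m³
S = 13,471,750,000 / 686,900,000 = 19.6124 PSU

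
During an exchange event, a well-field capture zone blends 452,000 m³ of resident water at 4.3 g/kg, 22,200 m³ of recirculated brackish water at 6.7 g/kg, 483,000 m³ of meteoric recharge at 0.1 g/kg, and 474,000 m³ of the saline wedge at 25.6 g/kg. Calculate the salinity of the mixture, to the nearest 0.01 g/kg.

By conservation of dissolved salt,
salt = 452,000×4.3 + 22,200×6.7 + 483,000×0.1 + 474,000×25.6 = 1,943,600 + 148,740 + 48,300 + 12,134,400 = 14,275,040
volume = 452,000 + 22,200 + 483,000 + 474,000 = 1,431,200 m³
S = 14,275,040 / 1,431,200 = 9.9742 g/kg

9.97 g/kg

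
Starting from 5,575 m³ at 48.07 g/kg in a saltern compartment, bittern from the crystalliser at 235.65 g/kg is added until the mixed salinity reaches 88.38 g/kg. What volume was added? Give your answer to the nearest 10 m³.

Salt balance: 5,575×48.07 + V×235.65 = (5,575+V)×88.38
267,990.25 + 235.65V = 492,718.5 + 88.38V
224,728.25 = 147.27V
V = 1,525.96 m³

1530 m³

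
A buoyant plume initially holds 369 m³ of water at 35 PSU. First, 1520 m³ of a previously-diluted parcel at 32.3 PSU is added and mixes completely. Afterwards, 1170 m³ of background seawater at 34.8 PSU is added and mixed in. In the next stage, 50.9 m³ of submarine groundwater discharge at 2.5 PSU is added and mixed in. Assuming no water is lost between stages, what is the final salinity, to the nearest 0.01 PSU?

Mass of salt is conserved:
Initial salt = 369×35 = 12,915
After stage 1: salt = 12,915 + 1,520×32.3 = 62,011; volume = 1,889 m³; S = 32.827 PSU
After stage 2: salt = 62,011 + 1,170×34.8 = 102,727; volume = 3,059 m³; S = 33.582 PSU
After stage 3: salt = 102,727 + 50.9×2.5 = 102,854.25; volume = 3,109.9 m³
S = 102,854.25 / 3,109.9 = 33.0732 PSU

33.07 PSU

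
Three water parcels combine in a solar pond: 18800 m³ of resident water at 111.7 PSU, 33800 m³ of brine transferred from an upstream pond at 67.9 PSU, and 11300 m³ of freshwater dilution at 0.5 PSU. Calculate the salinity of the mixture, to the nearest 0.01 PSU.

Total salt / total volume:
salt = 18,800×111.7 + 33,800×67.9 + 11,300×0.5 = 2,099,960 + 2,295,020 + 5,650 = 4,400,630
volume = 18,800 + 33,800 + 11,300 = 63,900 m³
S = 4,400,630 / 63,900 = 68.8674 PSU

68.87 PSU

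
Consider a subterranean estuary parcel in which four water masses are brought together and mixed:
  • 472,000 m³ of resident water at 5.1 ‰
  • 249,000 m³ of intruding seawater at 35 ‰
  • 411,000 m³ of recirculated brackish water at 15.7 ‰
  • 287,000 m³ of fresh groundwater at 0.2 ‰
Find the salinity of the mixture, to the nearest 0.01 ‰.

12.43 ‰

Mass of salt is conserved:
salt = 472,000×5.1 + 249,000×35 + 411,000×15.7 + 287,000×0.2 = 2,407,200 + 8,715,000 + 6,452,700 + 57,400 = 17,632,300
volume = 472,000 + 249,000 + 411,000 + 287,000 = 1,419,000 m³
S = 17,632,300 / 1,419,000 = 12.4259 ‰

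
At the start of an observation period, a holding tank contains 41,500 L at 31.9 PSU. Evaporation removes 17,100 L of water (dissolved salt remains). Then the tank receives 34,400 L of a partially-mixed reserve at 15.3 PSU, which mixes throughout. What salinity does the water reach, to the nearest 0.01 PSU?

31.47 PSU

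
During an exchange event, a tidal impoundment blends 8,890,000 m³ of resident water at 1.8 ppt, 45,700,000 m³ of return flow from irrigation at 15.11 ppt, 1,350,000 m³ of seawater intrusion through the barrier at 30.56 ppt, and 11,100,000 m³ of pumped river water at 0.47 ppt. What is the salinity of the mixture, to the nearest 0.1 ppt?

11.2 ppt

Conserving salt mass:
salt = 8,890,000×1.8 + 45,700,000×15.11 + 1,350,000×30.56 + 11,100,000×0.47 = 16,002,000 + 690,527,000 + 41,256,000 + 5,217,000 = 753,002,000
volume = 8,890,000 + 45,700,000 + 1,350,000 + 11,100,000 = 67,040,000 m³
S = 753,002,000 / 67,040,000 = 11.232 ppt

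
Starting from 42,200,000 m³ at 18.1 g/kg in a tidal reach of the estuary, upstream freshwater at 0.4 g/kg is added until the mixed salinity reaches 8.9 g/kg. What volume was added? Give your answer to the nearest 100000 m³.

45700000 m³

Salt balance: 42,200,000×18.1 + V×0.4 = (42,200,000+V)×8.9
763,820,000 + 0.4V = 375,580,000 + 8.9V
388,240,000 = 8.5V
V = 45,675,294.12 m³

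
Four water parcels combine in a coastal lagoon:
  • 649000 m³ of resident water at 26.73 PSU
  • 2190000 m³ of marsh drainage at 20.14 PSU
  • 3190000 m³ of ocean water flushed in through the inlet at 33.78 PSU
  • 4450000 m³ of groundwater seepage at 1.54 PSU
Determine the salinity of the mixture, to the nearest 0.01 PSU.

16.80 PSU

Weighted by volume,
salt = 649,000×26.73 + 2,190,000×20.14 + 3,190,000×33.78 + 4,450,000×1.54 = 17,347,770 + 44,106,600 + 107,758,200 + 6,853,000 = 176,065,570
volume = 649,000 + 2,190,000 + 3,190,000 + 4,450,000 = 10,479,000 m³
S = 176,065,570 / 10,479,000 = 16.8018 PSU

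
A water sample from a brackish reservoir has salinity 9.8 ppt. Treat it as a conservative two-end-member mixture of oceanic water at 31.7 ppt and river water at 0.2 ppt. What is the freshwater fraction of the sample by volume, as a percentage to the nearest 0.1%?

69.5%

Let f be the freshwater fraction. Salt balance per unit volume:
f×0.2 + (1−f)×31.7 = 9.8
f = (31.7 − 9.8) / (31.7 − 0.2) = 21.9/31.5 = 0.6952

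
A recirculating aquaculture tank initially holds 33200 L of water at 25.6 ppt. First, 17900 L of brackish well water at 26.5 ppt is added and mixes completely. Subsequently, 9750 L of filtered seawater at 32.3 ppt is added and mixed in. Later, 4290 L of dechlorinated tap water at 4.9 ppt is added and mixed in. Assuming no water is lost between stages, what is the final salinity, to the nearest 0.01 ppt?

Weighted by volume,
Initial salt = 33,200×25.6 = 849,920
After stage 1: salt = 849,920 + 17,900×26.5 = 1,324,270; volume = 51,100 L; S = 25.915 ppt
After stage 2: salt = 1,324,270 + 9,750×32.3 = 1,639,195; volume = 60,850 L; S = 26.938 ppt
After stage 3: salt = 1,639,195 + 4,290×4.9 = 1,660,216; volume = 65,140 L
S = 1,660,216 / 65,140 = 25.4869 ppt

25.49 ppt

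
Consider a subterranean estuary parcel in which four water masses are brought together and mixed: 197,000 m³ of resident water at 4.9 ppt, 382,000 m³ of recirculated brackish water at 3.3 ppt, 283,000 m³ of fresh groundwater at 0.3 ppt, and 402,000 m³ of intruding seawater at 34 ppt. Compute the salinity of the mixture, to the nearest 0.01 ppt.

Salt balance:
salt = 197,000×4.9 + 382,000×3.3 + 283,000×0.3 + 402,000×34 = 965,300 + 1,260,600 + 84,900 + 13,668,000 = 15,978,800
volume = 197,000 + 382,000 + 283,000 + 402,000 = 1,264,000 m³
S = 15,978,800 / 1,264,000 = 12.6415 ppt

12.64 ppt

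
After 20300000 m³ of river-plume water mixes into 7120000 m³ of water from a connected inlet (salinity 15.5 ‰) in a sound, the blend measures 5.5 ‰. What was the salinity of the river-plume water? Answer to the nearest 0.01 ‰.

Salt balance: 7,120,000×15.5 + 20,300,000×S = 27,420,000×5.5
110,360,000 + 20,300,000·S = 150,810,000
S = (150,810,000 − 110,360,000) / 20,300,000 = 1.9926 ‰

1.99 ‰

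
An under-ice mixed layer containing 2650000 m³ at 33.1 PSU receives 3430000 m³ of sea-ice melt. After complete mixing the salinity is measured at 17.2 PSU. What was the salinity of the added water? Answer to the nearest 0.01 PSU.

4.92 PSU

Salt balance: 2,650,000×33.1 + 3,430,000×S = 6,080,000×17.2
87,715,000 + 3,430,000·S = 104,576,000
S = (104,576,000 − 87,715,000) / 3,430,000 = 4.9157 PSU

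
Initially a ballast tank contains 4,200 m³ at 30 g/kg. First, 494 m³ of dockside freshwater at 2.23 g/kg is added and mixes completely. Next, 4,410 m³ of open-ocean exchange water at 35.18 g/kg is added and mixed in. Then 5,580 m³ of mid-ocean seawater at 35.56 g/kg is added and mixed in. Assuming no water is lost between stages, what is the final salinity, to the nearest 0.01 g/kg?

Mass of salt is conserved:
Initial salt = 4,200×30 = 126,000
After stage 1: salt = 126,000 + 494×2.23 = 127,101.62; volume = 4,694 m³; S = 27.077 g/kg
After stage 2: salt = 127,101.62 + 4,410×35.18 = 282,245.42; volume = 9,104 m³; S = 31.002 g/kg
After stage 3: salt = 282,245.42 + 5,580×35.56 = 480,670.22; volume = 14,684 m³
S = 480,670.22 / 14,684 = 32.7343 g/kg

32.73 g/kg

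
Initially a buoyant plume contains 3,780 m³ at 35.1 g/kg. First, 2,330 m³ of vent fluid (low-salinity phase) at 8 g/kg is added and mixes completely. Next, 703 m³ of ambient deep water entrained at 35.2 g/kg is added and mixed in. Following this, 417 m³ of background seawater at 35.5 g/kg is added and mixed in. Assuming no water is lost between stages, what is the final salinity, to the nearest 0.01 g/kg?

By conservation of dissolved salt,
Initial salt = 3,780×35.1 = 132,678
After stage 1: salt = 132,678 + 2,330×8 = 151,318; volume = 6,110 m³; S = 24.766 g/kg
After stage 2: salt = 151,318 + 703×35.2 = 176,063.6; volume = 6,813 m³; S = 25.842 g/kg
After stage 3: salt = 176,063.6 + 417×35.5 = 190,867.1; volume = 7,230 m³
S = 190,867.1 / 7,230 = 26.3993 g/kg

26.40 g/kg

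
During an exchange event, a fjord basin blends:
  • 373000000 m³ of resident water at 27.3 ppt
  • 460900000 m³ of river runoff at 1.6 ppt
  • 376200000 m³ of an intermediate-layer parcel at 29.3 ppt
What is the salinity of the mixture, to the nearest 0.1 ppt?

18.1 ppt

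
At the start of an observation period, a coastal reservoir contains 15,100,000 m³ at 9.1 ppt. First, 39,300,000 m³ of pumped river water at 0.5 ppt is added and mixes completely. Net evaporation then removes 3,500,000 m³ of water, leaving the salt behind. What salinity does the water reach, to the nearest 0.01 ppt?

3.09 ppt

After mixing: salt = 15,100,000×9.1 + 39,300,000×0.5 = 157,060,000; volume = 54,400,000 m³
After evaporation: salt unchanged = 157,060,000; volume = 54,400,000 − 3,500,000 = 50,900,000 m³
S = 157,060,000 / 50,900,000 = 3.0857 ppt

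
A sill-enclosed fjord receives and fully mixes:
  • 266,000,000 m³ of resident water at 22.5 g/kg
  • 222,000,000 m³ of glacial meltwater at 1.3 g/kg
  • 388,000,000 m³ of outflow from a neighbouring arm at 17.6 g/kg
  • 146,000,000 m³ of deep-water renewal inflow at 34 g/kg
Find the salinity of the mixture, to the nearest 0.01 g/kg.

Mass of salt is conserved:
salt = 266,000,000×22.5 + 222,000,000×1.3 + 388,000,000×17.6 + 146,000,000×34 = 5,985,000,000 + 288,600,000 + 6,828,800,000 + 4,964,000,000 = 18,066,400,000
volume = 266,000,000 + 222,000,000 + 388,000,000 + 146,000,000 = 1,022,000,000 m³
S = 18,066,400,000 / 1,022,000,000 = 17.6775 g/kg

17.68 g/kg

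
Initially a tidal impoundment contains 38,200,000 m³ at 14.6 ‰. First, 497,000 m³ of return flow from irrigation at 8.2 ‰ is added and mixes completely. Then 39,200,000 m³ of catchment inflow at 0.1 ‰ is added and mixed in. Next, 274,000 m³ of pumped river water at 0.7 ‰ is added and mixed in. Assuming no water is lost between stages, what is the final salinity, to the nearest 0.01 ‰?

By conservation of dissolved salt,
Initial salt = 38,200,000×14.6 = 557,720,000
After stage 1: salt = 557,720,000 + 497,000×8.2 = 561,795,400; volume = 38,697,000 m³; S = 14.518 ‰
After stage 2: salt = 561,795,400 + 39,200,000×0.1 = 565,715,400; volume = 77,897,000 m³; S = 7.262 ‰
After stage 3: salt = 565,715,400 + 274,000×0.7 = 565,907,200; volume = 78,171,000 m³
S = 565,907,200 / 78,171,000 = 7.2393 ‰

7.24 ‰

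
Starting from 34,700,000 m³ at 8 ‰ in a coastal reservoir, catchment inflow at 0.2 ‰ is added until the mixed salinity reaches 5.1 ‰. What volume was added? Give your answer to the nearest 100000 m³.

20500000 m³

Salt balance: 34,700,000×8 + V×0.2 = (34,700,000+V)×5.1
277,600,000 + 0.2V = 176,970,000 + 5.1V
100,630,000 = 4.9V
V = 20,536,734.69 m³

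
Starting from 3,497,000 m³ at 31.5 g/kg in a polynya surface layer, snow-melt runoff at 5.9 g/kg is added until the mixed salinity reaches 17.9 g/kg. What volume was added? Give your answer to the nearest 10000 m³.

3960000 m³

Salt balance: 3,497,000×31.5 + V×5.9 = (3,497,000+V)×17.9
110,155,500 + 5.9V = 62,596,300 + 17.9V
47,559,200 = 12V
V = 3,963,266.67 m³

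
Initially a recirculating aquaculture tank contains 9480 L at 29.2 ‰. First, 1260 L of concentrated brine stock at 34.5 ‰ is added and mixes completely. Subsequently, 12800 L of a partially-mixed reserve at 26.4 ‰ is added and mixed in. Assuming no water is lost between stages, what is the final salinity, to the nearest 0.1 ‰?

28.0 ‰

Total salt / total volume:
Initial salt = 9,480×29.2 = 276,816
After stage 1: salt = 276,816 + 1,260×34.5 = 320,286; volume = 10,740 L; S = 29.822 ‰
After stage 2: salt = 320,286 + 12,800×26.4 = 658,206; volume = 23,540 L
S = 658,206 / 23,540 = 27.9612 ‰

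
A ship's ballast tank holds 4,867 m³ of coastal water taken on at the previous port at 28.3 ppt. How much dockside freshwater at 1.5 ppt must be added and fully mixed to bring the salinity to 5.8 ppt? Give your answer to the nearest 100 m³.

25500 m³

Salt balance: 4,867×28.3 + V×1.5 = (4,867+V)×5.8
137,736.1 + 1.5V = 28,228.6 + 5.8V
109,507.5 = 4.3V
V = 25,466.86 m³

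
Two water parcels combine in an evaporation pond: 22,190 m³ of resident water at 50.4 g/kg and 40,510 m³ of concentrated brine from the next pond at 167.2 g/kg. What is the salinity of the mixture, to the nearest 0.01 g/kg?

Salt balance:
salt = 22,190×50.4 + 40,510×167.2 = 1,118,376 + 6,773,272 = 7,891,648
volume = 22,190 + 40,510 = 62,700 m³
S = 7,891,648 / 62,700 = 125.8636 g/kg

125.86 g/kg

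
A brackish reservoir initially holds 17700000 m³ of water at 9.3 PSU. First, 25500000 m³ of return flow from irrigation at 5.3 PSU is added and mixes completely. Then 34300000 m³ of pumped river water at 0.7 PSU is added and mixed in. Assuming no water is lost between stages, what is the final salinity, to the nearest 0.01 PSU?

Total salt / total volume:
Initial salt = 17,700,000×9.3 = 164,610,000
After stage 1: salt = 164,610,000 + 25,500,000×5.3 = 299,760,000; volume = 43,200,000 m³; S = 6.939 PSU
After stage 2: salt = 299,760,000 + 34,300,000×0.7 = 323,770,000; volume = 77,500,000 m³
S = 323,770,000 / 77,500,000 = 4.1777 PSU

4.18 PSU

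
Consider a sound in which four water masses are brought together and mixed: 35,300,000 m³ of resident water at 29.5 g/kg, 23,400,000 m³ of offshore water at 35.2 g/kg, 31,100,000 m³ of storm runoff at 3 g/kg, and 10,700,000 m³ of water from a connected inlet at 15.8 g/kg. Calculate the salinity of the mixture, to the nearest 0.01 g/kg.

By conservation of dissolved salt,
salt = 35,300,000×29.5 + 23,400,000×35.2 + 31,100,000×3 + 10,700,000×15.8 = 1,041,350,000 + 823,680,000 + 93,300,000 + 169,060,000 = 2,127,390,000
volume = 35,300,000 + 23,400,000 + 31,100,000 + 10,700,000 = 100,500,000 m³
S = 2,127,390,000 / 100,500,000 = 21.1681 g/kg

21.17 g/kg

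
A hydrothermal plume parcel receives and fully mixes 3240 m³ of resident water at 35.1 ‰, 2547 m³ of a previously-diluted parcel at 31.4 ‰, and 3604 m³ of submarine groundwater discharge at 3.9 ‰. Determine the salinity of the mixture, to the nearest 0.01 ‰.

Salt balance:
salt = 3,240×35.1 + 2,547×31.4 + 3,604×3.9 = 113,724 + 79,975.8 + 14,055.6 = 207,755.4
volume = 3,240 + 2,547 + 3,604 = 9,391 m³
S = 207,755.4 / 9,391 = 22.1228 ‰

22.12 ‰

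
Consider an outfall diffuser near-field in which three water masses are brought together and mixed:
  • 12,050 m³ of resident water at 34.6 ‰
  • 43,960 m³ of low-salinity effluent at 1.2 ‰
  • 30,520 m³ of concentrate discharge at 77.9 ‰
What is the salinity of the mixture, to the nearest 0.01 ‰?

32.90 ‰

Weighted by volume,
salt = 12,050×34.6 + 43,960×1.2 + 30,520×77.9 = 416,930 + 52,752 + 2,377,508 = 2,847,190
volume = 12,050 + 43,960 + 30,520 = 86,530 m³
S = 2,847,190 / 86,530 = 32.9041 ‰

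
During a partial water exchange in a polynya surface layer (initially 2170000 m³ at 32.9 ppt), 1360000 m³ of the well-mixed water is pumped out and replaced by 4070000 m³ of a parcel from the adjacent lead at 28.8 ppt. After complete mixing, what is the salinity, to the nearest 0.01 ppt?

Remaining after removal: 810,000 m³ at 32.9 ppt (salt = 26,649,000)
After addition: salt = 26,649,000 + 4,070,000×28.8 = 143,865,000; volume = 4,880,000 m³
S = 143,865,000 / 4,880,000 = 29.4805 ppt

29.48 ppt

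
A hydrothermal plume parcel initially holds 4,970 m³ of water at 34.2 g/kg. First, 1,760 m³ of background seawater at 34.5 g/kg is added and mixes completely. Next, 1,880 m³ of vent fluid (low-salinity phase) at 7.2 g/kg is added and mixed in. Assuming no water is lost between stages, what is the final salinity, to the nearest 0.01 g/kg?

Salt balance:
Initial salt = 4,970×34.2 = 169,974
After stage 1: salt = 169,974 + 1,760×34.5 = 230,694; volume = 6,730 m³; S = 34.278 g/kg
After stage 2: salt = 230,694 + 1,880×7.2 = 244,230; volume = 8,610 m³
S = 244,230 / 8,610 = 28.3659 g/kg

28.37 g/kg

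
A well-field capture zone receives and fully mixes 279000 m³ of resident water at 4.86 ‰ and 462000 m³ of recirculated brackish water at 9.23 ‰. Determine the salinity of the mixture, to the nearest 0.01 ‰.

7.58 ‰

Weighted by volume,
salt = 279,000×4.86 + 462,000×9.23 = 1,355,940 + 4,264,260 = 5,620,200
volume = 279,000 + 462,000 = 741,000 m³
S = 5,620,200 / 741,000 = 7.5846 ‰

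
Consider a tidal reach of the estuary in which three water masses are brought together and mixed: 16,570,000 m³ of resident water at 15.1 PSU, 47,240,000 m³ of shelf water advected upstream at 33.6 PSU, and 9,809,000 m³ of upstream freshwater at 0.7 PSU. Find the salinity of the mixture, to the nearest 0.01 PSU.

25.05 PSU

Mass of salt is conserved:
salt = 16,570,000×15.1 + 47,240,000×33.6 + 9,809,000×0.7 = 250,207,000 + 1,587,264,000 + 6,866,300 = 1,844,337,300
volume = 16,570,000 + 47,240,000 + 9,809,000 = 73,619,000 m³
S = 1,844,337,300 / 73,619,000 = 25.0525 PSU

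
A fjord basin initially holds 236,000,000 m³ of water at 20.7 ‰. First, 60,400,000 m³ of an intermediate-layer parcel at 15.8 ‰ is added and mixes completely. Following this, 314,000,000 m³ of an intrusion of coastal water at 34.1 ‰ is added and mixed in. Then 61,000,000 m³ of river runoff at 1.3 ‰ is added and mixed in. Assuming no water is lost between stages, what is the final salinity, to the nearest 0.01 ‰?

Total salt / total volume:
Initial salt = 236,000,000×20.7 = 4,885,200,000
After stage 1: salt = 4,885,200,000 + 60,400,000×15.8 = 5,839,520,000; volume = 296,400,000 m³; S = 19.701 ‰
After stage 2: salt = 5,839,520,000 + 314,000,000×34.1 = 16,546,920,000; volume = 610,400,000 m³; S = 27.108 ‰
After stage 3: salt = 16,546,920,000 + 61,000,000×1.3 = 16,626,220,000; volume = 671,400,000 m³
S = 16,626,220,000 / 671,400,000 = 24.7635 ‰

24.76 ‰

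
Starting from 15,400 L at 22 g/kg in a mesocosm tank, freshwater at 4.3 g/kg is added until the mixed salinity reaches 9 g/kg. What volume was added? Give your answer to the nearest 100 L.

42600 L

Salt balance: 15,400×22 + V×4.3 = (15,400+V)×9
338,800 + 4.3V = 138,600 + 9V
200,200 = 4.7V
V = 42,595.74 L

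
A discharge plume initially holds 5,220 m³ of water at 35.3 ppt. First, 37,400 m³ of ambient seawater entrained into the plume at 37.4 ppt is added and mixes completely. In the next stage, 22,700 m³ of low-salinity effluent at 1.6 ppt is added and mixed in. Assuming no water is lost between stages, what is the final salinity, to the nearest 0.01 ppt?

24.79 ppt

By conservation of dissolved salt,
Initial salt = 5,220×35.3 = 184,266
After stage 1: salt = 184,266 + 37,400×37.4 = 1,583,026; volume = 42,620 m³; S = 37.143 ppt
After stage 2: salt = 1,583,026 + 22,700×1.6 = 1,619,346; volume = 65,320 m³
S = 1,619,346 / 65,320 = 24.791 ppt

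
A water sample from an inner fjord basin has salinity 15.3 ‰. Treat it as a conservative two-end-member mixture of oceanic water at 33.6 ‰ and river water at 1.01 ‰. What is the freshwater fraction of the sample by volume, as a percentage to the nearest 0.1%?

56.2%

Let f be the freshwater fraction. Salt balance per unit volume:
f×1.01 + (1−f)×33.6 = 15.3
f = (33.6 − 15.3) / (33.6 − 1.01) = 18.3/32.59 = 0.5615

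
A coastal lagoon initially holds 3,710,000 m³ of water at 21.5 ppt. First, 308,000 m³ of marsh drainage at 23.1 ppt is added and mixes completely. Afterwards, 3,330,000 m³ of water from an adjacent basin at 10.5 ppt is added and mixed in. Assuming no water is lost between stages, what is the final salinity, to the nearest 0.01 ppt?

Conserving salt mass:
Initial salt = 3,710,000×21.5 = 79,765,000
After stage 1: salt = 79,765,000 + 308,000×23.1 = 86,879,800; volume = 4,018,000 m³; S = 21.623 ppt
After stage 2: salt = 86,879,800 + 3,330,000×10.5 = 121,844,800; volume = 7,348,000 m³
S = 121,844,800 / 7,348,000 = 16.582 ppt

16.58 ppt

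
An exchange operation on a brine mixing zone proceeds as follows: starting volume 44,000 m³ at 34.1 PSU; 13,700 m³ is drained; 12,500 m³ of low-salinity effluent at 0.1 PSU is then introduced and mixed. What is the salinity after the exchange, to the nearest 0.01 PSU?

24.17 PSU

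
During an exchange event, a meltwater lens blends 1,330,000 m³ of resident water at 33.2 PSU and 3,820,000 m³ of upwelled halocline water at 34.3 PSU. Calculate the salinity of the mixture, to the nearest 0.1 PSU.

34.0 PSU

Weighted by volume,
salt = 1,330,000×33.2 + 3,820,000×34.3 = 44,156,000 + 131,026,000 = 175,182,000
volume = 1,330,000 + 3,820,000 = 5,150,000 m³
S = 175,182,000 / 5,150,000 = 34.016 PSU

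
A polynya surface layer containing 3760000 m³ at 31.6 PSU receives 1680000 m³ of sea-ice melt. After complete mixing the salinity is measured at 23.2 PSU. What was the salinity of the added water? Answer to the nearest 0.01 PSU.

4.40 PSU

Salt balance: 3,760,000×31.6 + 1,680,000×S = 5,440,000×23.2
118,816,000 + 1,680,000·S = 126,208,000
S = (126,208,000 − 118,816,000) / 1,680,000 = 4.4 PSU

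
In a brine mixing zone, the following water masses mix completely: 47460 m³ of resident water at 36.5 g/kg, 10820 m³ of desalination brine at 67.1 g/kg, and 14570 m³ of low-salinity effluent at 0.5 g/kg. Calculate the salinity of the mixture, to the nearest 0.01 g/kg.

33.84 g/kg

Mass of salt is conserved:
salt = 47,460×36.5 + 10,820×67.1 + 14,570×0.5 = 1,732,290 + 726,022 + 7,285 = 2,465,597
volume = 47,460 + 10,820 + 14,570 = 72,850 m³
S = 2,465,597 / 72,850 = 33.8448 g/kg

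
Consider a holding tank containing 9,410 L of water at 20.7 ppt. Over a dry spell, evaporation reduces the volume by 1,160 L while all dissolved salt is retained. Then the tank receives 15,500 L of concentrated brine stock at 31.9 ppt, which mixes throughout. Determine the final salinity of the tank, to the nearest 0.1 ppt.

After evaporation: salt = 9,410×20.7 = 194,787; volume = 9,410 − 1,160 = 8,250 L
After mixing: salt = 194,787 + 15,500×31.9 = 689,237; volume = 8,250 + 15,500 = 23,750 L
S = 689,237 / 23,750 = 29.0205 ppt

29.0 ppt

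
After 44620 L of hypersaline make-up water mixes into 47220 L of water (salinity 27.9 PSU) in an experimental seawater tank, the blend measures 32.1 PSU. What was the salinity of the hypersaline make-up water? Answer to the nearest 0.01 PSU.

36.54 PSU

Salt balance: 47,220×27.9 + 44,620×S = 91,840×32.1
1,317,438 + 44,620·S = 2,948,064
S = (2,948,064 − 1,317,438) / 44,620 = 36.5447 PSU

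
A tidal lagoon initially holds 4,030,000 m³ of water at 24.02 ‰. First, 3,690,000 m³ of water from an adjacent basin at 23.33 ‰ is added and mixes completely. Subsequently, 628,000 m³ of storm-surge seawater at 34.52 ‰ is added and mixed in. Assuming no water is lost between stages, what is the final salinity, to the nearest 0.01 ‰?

24.50 ‰

Conserving salt mass:
Initial salt = 4,030,000×24.02 = 96,800,600
After stage 1: salt = 96,800,600 + 3,690,000×23.33 = 182,888,300; volume = 7,720,000 m³; S = 23.69 ‰
After stage 2: salt = 182,888,300 + 628,000×34.52 = 204,566,860; volume = 8,348,000 m³
S = 204,566,860 / 8,348,000 = 24.5049 ‰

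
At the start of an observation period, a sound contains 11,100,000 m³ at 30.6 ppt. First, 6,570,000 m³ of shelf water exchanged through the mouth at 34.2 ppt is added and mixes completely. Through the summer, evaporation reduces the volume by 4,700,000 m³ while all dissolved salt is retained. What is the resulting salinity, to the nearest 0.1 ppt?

After mixing: salt = 11,100,000×30.6 + 6,570,000×34.2 = 564,354,000; volume = 17,670,000 m³
After evaporation: salt unchanged = 564,354,000; volume = 17,670,000 − 4,700,000 = 12,970,000 m³
S = 564,354,000 / 12,970,000 = 43.5123 ppt

43.5 ppt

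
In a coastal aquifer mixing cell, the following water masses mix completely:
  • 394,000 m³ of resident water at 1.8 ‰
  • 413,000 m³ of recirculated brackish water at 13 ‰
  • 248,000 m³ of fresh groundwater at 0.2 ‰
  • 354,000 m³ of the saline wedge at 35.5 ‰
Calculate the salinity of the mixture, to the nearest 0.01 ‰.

13.27 ‰

By conservation of dissolved salt,
salt = 394,000×1.8 + 413,000×13 + 248,000×0.2 + 354,000×35.5 = 709,200 + 5,369,000 + 49,600 + 12,567,000 = 18,694,800
volume = 394,000 + 413,000 + 248,000 + 354,000 = 1,409,000 m³
S = 18,694,800 / 1,409,000 = 13.2681 ‰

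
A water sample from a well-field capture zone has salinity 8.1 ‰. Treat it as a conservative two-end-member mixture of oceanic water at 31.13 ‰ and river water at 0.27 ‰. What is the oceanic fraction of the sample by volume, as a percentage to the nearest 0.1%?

25.4%

Let g be the oceanic fraction. Salt balance per unit volume:
g×31.13 + (1−g)×0.27 = 8.1
g = (8.1 − 0.27) / (31.13 − 0.27) = 7.83/30.86 = 0.2537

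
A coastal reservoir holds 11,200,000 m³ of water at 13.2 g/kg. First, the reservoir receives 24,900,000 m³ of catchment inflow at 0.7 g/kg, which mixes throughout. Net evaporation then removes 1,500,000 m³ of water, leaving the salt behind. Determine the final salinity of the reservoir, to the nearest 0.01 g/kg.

After mixing: salt = 11,200,000×13.2 + 24,900,000×0.7 = 165,270,000; volume = 36,100,000 m³
After evaporation: salt unchanged = 165,270,000; volume = 36,100,000 − 1,500,000 = 34,600,000 m³
S = 165,270,000 / 34,600,000 = 4.7766 g/kg

4.78 g/kg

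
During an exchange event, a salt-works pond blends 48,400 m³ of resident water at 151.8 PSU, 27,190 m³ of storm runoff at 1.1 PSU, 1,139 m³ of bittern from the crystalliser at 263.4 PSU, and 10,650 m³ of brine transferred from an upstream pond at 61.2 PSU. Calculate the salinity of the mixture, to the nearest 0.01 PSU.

95.32 PSU

By conservation of dissolved salt,
salt = 48,400×151.8 + 27,190×1.1 + 1,139×263.4 + 10,650×61.2 = 7,347,120 + 29,909 + 300,012.6 + 651,780 = 8,328,821.6
volume = 48,400 + 27,190 + 1,139 + 10,650 = 87,379 m³
S = 8,328,821.6 / 87,379 = 95.3183 PSU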